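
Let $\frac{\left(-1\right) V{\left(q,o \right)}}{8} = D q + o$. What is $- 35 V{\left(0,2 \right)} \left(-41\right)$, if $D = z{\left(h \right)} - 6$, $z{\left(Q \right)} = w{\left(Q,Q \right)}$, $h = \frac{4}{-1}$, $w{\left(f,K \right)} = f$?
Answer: $-22960$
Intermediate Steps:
$h = -4$ ($h = 4 \left(-1\right) = -4$)
$z{\left(Q \right)} = Q$
$D = -10$ ($D = -4 - 6 = -10$)
$V{\left(q,o \right)} = - 8 o + 80 q$ ($V{\left(q,o \right)} = - 8 \left(- 10 q + o\right) = - 8 \left(o - 10 q\right) = - 8 o + 80 q$)
$- 35 V{\left(0,2 \right)} \left(-41\right) = - 35 \left(\left(-8\right) 2 + 80 \cdot 0\right) \left(-41\right) = - 35 \left(-16 + 0\right) \left(-41\right) = \left(-35\right) \left(-16\right) \left(-41\right) = 560 \left(-41\right) = -22960$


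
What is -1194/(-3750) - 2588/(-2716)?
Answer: 539496/424375 ≈ 1.2713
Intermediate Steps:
-1194/(-3750) - 2588/(-2716) = -1194*(-1/3750) - 2588*(-1/2716) = 199/625 + 647/679 = 539496/424375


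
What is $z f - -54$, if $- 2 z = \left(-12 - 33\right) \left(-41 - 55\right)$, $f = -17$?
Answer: $36774$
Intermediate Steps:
$z = -2160$ ($z = - \frac{\left(-12 - 33\right) \left(-41 - 55\right)}{2} = - \frac{\left(-45\right) \left(-96\right)}{2} = \left(- \frac{1}{2}\right) 4320 = -2160$)
$z f - -54 = \left(-2160\right) \left(-17\right) - -54 = 36720 + 54 = 36774$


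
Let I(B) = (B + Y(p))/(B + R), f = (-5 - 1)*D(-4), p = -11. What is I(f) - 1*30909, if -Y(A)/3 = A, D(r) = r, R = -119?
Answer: -154548/5 ≈ -30910.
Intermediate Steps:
Y(A) = -3*A
f = 24 (f = (-5 - 1)*(-4) = -6*(-4) = 24)
I(B) = (33 + B)/(-119 + B) (I(B) = (B - 3*(-11))/(B - 119) = (B + 33)/(-119 + B) = (33 + B)/(-119 + B))
I(f) - 1*30909 = (33 + 24)/(-119 + 24) - 1*30909 = 57/(-95) - 30909 = -1/95*57 - 30909 = -⅗ - 30909 = -154548/5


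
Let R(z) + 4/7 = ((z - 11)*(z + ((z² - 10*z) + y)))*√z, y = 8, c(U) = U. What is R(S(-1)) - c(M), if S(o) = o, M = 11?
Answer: -81/7 - 216*I ≈ -11.571 - 216.0*I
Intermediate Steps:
R(z) = -4/7 + √z*(-11 + z)*(8 + z² - 9*z) (R(z) = -4/7 + ((z - 11)*(z + ((z² - 10*z) + 8)))*√z = -4/7 + ((-11 + z)*(z + (8 + z² - 10*z)))*√z = -4/7 + ((-11 + z)*(8 + z² - 9*z))*√z = -4/7 + √z*(-11 + z)*(8 + z² - 9*z))
R(S(-1)) - c(M) = (-4/7 + (-1)^(7/2) - 88*I - 20*I + 107*(-1)^(3/2)) - 1*11 = (-4/7 - I - 88*I - 20*I + 107*(-I)) - 11 = (-4/7 - I - 88*I - 20*I - 107*I) - 11 = (-4/7 - 216*I) - 11 = -81/7 - 216*I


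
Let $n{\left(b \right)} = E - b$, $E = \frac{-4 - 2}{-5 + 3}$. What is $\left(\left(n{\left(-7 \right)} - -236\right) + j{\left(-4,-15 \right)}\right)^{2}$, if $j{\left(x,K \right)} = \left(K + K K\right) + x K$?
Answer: $266256$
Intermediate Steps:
$E = 3$ ($E = - \frac{6}{-2} = \left(-6\right) \left(- \frac{1}{2}\right) = 3$)
$j{\left(x,K \right)} = K + K^{2} + K x$ ($j{\left(x,K \right)} = \left(K + K^{2}\right) + K x = K + K^{2} + K x$)
$n{\left(b \right)} = 3 - b$
$\left(\left(n{\left(-7 \right)} - -236\right) + j{\left(-4,-15 \right)}\right)^{2} = \left(\left(\left(3 - -7\right) - -236\right) - 15 \left(1 - 15 - 4\right)\right)^{2} = \left(\left(\left(3 + 7\right) + 236\right) - -270\right)^{2} = \left(\left(10 + 236\right) + 270\right)^{2} = \left(246 + 270\right)^{2} = 516^{2} = 266256$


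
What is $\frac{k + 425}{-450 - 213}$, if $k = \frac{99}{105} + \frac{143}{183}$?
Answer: $- \frac{2733169}{4246515} \approx -0.64363$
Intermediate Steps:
$k = \frac{11044}{6405}$ ($k = 99 \cdot \frac{1}{105} + 143 \cdot \frac{1}{183} = \frac{33}{35} + \frac{143}{183} = \frac{11044}{6405} \approx 1.7243$)
$\frac{k + 425}{-450 - 213} = \frac{\frac{11044}{6405} + 425}{-450 - 213} = \frac{2733169}{6405 \left(-663\right)} = \frac{2733169}{6405} \left(- \frac{1}{663}\right) = - \frac{2733169}{4246515}$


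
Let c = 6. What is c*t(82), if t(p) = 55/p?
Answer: 165/41 ≈ 4.0244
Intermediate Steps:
c*t(82) = 6*(55/82) = 165/41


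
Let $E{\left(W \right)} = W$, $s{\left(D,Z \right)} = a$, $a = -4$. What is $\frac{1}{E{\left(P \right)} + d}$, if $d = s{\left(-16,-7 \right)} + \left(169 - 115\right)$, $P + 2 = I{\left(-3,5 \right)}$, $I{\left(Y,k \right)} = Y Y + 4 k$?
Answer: $\frac{1}{77} \approx 0.012987$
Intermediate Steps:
$I{\left(Y,k \right)} = Y^{2} + 4 k$
$P = 27$ ($P = -2 + \left(\left(-3\right)^{2} + 4 \cdot 5\right) = -2 + \left(9 + 20\right) = -2 + 29 = 27$)
$s{\left(D,Z \right)} = -4$
$d = 50$ ($d = -4 + \left(169 - 115\right) = -4 + 54 = 50$)
$\frac{1}{E{\left(P \right)} + d} = \frac{1}{27 + 50} = \frac{1}{77}$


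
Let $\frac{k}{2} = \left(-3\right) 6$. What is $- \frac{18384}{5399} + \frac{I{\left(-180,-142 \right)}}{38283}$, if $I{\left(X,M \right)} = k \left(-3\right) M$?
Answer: $- \frac{262197912}{68896639} \approx -3.8057$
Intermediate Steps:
$k = -36$ ($k = 2 \left(\left(-3\right) 6\right) = 2 \left(-18\right) = -36$)
$I{\left(X,M \right)} = 108 M$ ($I{\left(X,M \right)} = \left(-36\right) \left(-3\right) M = 108 M$)
$- \frac{18384}{5399} + \frac{I{\left(-180,-142 \right)}}{38283} = - \frac{18384}{5399} + \frac{108 \left(-142\right)}{38283} = \left(-18384\right) \frac{1}{5399} - \frac{5112}{12761} = - \frac{18384}{5399} - \frac{5112}{12761} = - \frac{262197912}{68896639}$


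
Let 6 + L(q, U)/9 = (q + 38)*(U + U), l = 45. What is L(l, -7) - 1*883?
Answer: -11395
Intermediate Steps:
L(q, U) = -54 + 18*U*(38 + q) (L(q, U) = -54 + 9*((q + 38)*(U + U)) = -54 + 9*((38 + q)*(2*U)) = -54 + 9*(2*U*(38 + q)) = -54 + 18*U*(38 + q))
L(l, -7) - 1*883 = (-54 + 684*(-7) + 18*(-7)*45) - 1*883 = (-54 - 4788 - 5670) - 883 = -10512 - 883 = -11395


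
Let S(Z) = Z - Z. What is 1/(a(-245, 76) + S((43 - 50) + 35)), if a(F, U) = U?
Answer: 1/76 ≈ 0.013158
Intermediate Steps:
S(Z) = 0
1/(a(-245, 76) + S((43 - 50) + 35)) = 1/(76 + 0) = 1/76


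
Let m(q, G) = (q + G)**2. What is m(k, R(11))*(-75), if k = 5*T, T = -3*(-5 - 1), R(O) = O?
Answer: -765075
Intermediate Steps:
T = 18 (T = -3*(-6) = 18)
k = 90 (k = 5*18 = 90)
m(q, G) = (G + q)**2
m(k, R(11))*(-75) = (11 + 90)**2*(-75) = 101**2*(-75) = 10201*(-75) = -765075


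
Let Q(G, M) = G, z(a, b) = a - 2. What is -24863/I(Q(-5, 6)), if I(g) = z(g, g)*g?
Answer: -24863/35 ≈ -710.37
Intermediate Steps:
z(a, b) = -2 + a
I(g) = g*(-2 + g) (I(g) = (-2 + g)*g = g*(-2 + g))
-24863/I(Q(-5, 6)) = -24863*(-1/(5*(-2 - 5))) = -24863/((-5*(-7))) = -24863/35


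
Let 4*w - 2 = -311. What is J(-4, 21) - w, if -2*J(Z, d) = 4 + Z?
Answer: 309/4 ≈ 77.250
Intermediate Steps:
w = -309/4 (w = ½ + (¼)*(-311) = ½ - 311/4 = -309/4 ≈ -77.250)
J(Z, d) = -2 - Z/2 (J(Z, d) = -(4 + Z)/2 = -2 - Z/2)
J(-4, 21) - w = (-2 - ½*(-4)) - 1*(-309/4) = (-2 + 2) + 309/4 = 0 + 309/4 = 309/4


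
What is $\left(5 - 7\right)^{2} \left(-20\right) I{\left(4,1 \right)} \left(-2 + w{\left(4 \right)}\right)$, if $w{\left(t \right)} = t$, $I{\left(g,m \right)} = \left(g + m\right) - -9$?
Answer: $-2240$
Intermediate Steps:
$I{\left(g,m \right)} = 9 + g + m$ ($I{\left(g,m \right)} = \left(g + m\right) + 9 = 9 + g + m$)
$\left(5 - 7\right)^{2} \left(-20\right) I{\left(4,1 \right)} \left(-2 + w{\left(4 \right)}\right) = \left(5 - 7\right)^{2} \left(-20\right) \left(9 + 4 + 1\right) \left(-2 + 4\right) = \left(5 - 7\right)^{2} \left(-20\right) 14 \cdot 2 = \left(-2\right)^{2} \left(-20\right) 28 = 4 \left(-20\right) 28 = \left(-80\right) 28 = -2240$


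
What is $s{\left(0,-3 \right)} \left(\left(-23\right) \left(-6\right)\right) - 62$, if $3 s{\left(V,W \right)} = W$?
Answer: $-200$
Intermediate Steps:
$s{\left(V,W \right)} = \frac{W}{3}$
$s{\left(0,-3 \right)} \left(\left(-23\right) \left(-6\right)\right) - 62 = \frac{1}{3} \left(-3\right) \left(\left(-23\right) \left(-6\right)\right) - 62 = \left(-1\right) 138 - 62 = -138 - 62 = -200$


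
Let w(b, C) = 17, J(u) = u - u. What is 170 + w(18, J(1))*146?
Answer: 2652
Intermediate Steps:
J(u) = 0
170 + w(18, J(1))*146 = 170 + 17*146 = 170 + 2482 = 2652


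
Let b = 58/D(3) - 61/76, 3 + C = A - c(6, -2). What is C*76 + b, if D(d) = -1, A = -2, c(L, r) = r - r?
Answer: -33349/76 ≈ -438.80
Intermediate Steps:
c(L, r) = 0
C = -5 (C = -3 + (-2 - 1*0) = -3 + (-2 + 0) = -3 - 2 = -5)
b = -4469/76 (b = 58/(-1) - 61/76 = 58*(-1) - 61*1/76 = -58 - 61/76 = -4469/76 ≈ -58.803)
C*76 + b = -5*76 - 4469/76 = -380 - 4469/76 = -33349/76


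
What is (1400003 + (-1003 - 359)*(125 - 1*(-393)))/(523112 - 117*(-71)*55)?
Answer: 694487/979997 ≈ 0.70866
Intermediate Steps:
(1400003 + (-1003 - 359)*(125 - 1*(-393)))/(523112 - 117*(-71)*55) = (1400003 - 1362*(125 + 393))/(523112 + 8307*55) = (1400003 - 1362*518)/(523112 + 456885) = (1400003 - 705516)/979997 = 694487*(1/979997) = 694487/979997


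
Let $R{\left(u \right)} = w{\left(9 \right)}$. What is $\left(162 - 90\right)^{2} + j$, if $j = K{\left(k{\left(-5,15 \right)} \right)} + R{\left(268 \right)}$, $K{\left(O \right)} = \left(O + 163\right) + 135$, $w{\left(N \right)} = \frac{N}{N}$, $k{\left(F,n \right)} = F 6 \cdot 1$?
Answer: $5453$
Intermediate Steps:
$k{\left(F,n \right)} = 6 F$ ($k{\left(F,n \right)} = 6 F 1 = 6 F$)
$w{\left(N \right)} = 1$
$K{\left(O \right)} = 298 + O$ ($K{\left(O \right)} = \left(163 + O\right) + 135 = 298 + O$)
$R{\left(u \right)} = 1$
$j = 269$ ($j = \left(298 + 6 \left(-5\right)\right) + 1 = \left(298 - 30\right) + 1 = 268 + 1 = 269$)
$\left(162 - 90\right)^{2} + j = \left(162 - 90\right)^{2} + 269 = 72^{2} + 269 = 5184 + 269 = 5453$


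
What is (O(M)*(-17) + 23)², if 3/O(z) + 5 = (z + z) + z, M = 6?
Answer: 61504/169 ≈ 363.93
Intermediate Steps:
O(z) = 3/(-5 + 3*z) (O(z) = 3/(-5 + ((z + z) + z)) = 3/(-5 + (2*z + z)) = 3/(-5 + 3*z))
(O(M)*(-17) + 23)² = ((3/(-5 + 3*6))*(-17) + 23)² = ((3/(-5 + 18))*(-17) + 23)² = ((3/13)*(-17) + 23)² = (-51/13 + 23)² = (248/13)² = 61504/169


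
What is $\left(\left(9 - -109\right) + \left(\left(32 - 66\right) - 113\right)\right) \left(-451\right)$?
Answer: $13079$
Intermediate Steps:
$\left(\left(9 - -109\right) + \left(\left(32 - 66\right) - 113\right)\right) \left(-451\right) = \left(\left(9 + 109\right) - 147\right) \left(-451\right) = \left(118 - 147\right) \left(-451\right) = \left(-29\right) \left(-451\right) = 13079$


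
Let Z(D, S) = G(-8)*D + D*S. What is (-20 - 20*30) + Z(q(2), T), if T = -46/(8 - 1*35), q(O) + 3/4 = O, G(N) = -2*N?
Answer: -32285/54 ≈ -597.87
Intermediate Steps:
q(O) = -¾ + O
T = 46/27 (T = -46/(8 - 35) = -46/(-27) = -46*(-1/27) = 46/27 ≈ 1.7037)
Z(D, S) = 16*D + D*S (Z(D, S) = (-2*(-8))*D + D*S = 16*D + D*S)
(-20 - 20*30) + Z(q(2), T) = (-20 - 20*30) + (-¾ + 2)*(16 + 46/27) = (-20 - 600) + (5/4)*(478/27) = -620 + 1195/54 = -32285/54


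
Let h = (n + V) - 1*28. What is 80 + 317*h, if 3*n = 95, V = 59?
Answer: 59836/3 ≈ 19945.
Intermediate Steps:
n = 95/3 (n = (⅓)*95 = 95/3 ≈ 31.667)
h = 188/3 (h = (95/3 + 59) - 1*28 = 272/3 - 28 = 188/3 ≈ 62.667)
80 + 317*h = 80 + 317*(188/3) = 80 + 59596/3 = 59836/3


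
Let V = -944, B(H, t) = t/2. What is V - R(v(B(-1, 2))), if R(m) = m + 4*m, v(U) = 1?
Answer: -949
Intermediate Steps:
B(H, t) = t/2 (B(H, t) = t*(½) = t/2)
R(m) = 5*m
V - R(v(B(-1, 2))) = -944 - 5 = -949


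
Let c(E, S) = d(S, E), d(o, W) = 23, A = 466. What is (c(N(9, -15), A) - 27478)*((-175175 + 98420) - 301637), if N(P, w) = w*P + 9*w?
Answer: 10388752360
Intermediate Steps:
N(P, w) = 9*w + P*w (N(P, w) = P*w + 9*w = 9*w + P*w)
c(E, S) = 23
(c(N(9, -15), A) - 27478)*((-175175 + 98420) - 301637) = (23 - 27478)*((-175175 + 98420) - 301637) = -27455*(-76755 - 301637) = -27455*(-378392) = 10388752360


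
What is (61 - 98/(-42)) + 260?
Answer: 970/3 ≈ 323.33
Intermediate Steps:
(61 - 98/(-42)) + 260 = (61 - 98*(-1/42)) + 260 = (61 + 7/3) + 260 = 190/3 + 260 = 970/3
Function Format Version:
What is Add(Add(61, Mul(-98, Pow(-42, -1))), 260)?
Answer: Rational(970, 3) ≈ 323.33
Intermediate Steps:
Add(Add(61, Mul(-98, Pow(-42, -1))), 260) = Add(Add(61, Mul(-98, Rational(-1, 42))), 260) = Add(Add(61, Rational(7, 3)), 260) = Add(Rational(190, 3), 260) = Rational(970, 3)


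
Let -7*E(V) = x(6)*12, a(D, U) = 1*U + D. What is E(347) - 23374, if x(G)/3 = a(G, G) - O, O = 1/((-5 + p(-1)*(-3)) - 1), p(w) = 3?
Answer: -820262/35 ≈ -23436.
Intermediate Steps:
a(D, U) = D + U (a(D, U) = U + D = D + U)
O = -1/15 (O = 1/((-5 + 3*(-3)) - 1) = 1/((-5 - 9) - 1) = 1/(-14 - 1) = 1/(-15) = -1/15 ≈ -0.066667)
x(G) = ⅕ + 6*G (x(G) = 3*((G + G) - 1*(-1/15)) = 3*(2*G + 1/15) = 3*(1/15 + 2*G) = ⅕ + 6*G)
E(V) = -2172/35 (E(V) = -(⅕ + 6*6)*12/7 = -(⅕ + 36)*12/7 = -181*12/35 = -⅐*2172/5 = -2172/35)
E(347) - 23374 = -2172/35 - 23374 = -820262/35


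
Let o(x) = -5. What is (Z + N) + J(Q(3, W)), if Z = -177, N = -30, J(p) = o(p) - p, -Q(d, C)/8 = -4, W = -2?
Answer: -244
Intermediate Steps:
Q(d, C) = 32 (Q(d, C) = -8*(-4) = 32)
J(p) = -5 - p
(Z + N) + J(Q(3, W)) = (-177 - 30) + (-5 - 1*32) = -207 + (-5 - 32) = -207 - 37 = -244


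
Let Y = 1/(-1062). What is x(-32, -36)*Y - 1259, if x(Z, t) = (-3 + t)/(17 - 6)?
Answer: -4902533/3894 ≈ -1259.0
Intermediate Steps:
x(Z, t) = -3/11 + t/11 (x(Z, t) = (-3 + t)/11 = (-3 + t)*(1/11) = -3/11 + t/11)
Y = -1/1062 ≈ -0.00094162
x(-32, -36)*Y - 1259 = (-3/11 + (1/11)*(-36))*(-1/1062) - 1259 = (-3/11 - 36/11)*(-1/1062) - 1259 = -39/11*(-1/1062) - 1259 = 13/3894 - 1259 = -4902533/3894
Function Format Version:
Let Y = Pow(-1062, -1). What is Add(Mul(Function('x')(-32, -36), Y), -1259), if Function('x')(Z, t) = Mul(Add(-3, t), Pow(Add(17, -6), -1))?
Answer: Rational(-4902533, 3894) ≈ -1259.0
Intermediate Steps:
Function('x')(Z, t) = Add(Rational(-3, 11), Mul(Rational(1, 11), t)) (Function('x')(Z, t) = Mul(Add(-3, t), Pow(11, -1)) = Mul(Add(-3, t), Rational(1, 11)) = Add(Rational(-3, 11), Mul(Rational(1, 11), t)))
Y = Rational(-1, 1062) ≈ -0.00094162
Add(Mul(Function('x')(-32, -36), Y), -1259) = Add(Mul(Add(Rational(-3, 11), Mul(Rational(1, 11), -36)), Rational(-1, 1062)), -1259) = Add(Mul(Add(Rational(-3, 11), Rational(-36, 11)), Rational(-1, 1062)), -1259) = Add(Mul(Rational(-39, 11), Rational(-1, 1062)), -1259) = Add(Rational(13, 3894), -1259) = Rational(-4902533, 3894)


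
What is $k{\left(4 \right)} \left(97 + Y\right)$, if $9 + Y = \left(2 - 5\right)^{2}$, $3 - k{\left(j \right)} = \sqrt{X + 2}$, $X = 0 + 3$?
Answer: $291 - 97 \sqrt{5} \approx 74.101$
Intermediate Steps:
$X = 3$
$k{\left(j \right)} = 3 - \sqrt{5}$ ($k{\left(j \right)} = 3 - \sqrt{3 + 2} = 3 - \sqrt{5}$)
$Y = 0$ ($Y = -9 + \left(2 - 5\right)^{2} = -9 + \left(-3\right)^{2} = -9 + 9 = 0$)
$k{\left(4 \right)} \left(97 + Y\right) = \left(3 - \sqrt{5}\right) \left(97 + 0\right) = \left(3 - \sqrt{5}\right) 97 = 291 - 97 \sqrt{5}$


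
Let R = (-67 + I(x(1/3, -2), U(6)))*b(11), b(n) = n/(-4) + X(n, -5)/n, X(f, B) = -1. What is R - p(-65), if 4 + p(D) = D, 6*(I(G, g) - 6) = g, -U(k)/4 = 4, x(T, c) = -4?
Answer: 32983/132 ≈ 249.87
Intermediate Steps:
U(k) = -16 (U(k) = -4*4 = -16)
I(G, g) = 6 + g/6
p(D) = -4 + D
b(n) = -1/n - n/4 (b(n) = n/(-4) - 1/n = n*(-1/4) - 1/n = -n/4 - 1/n = -1/n - n/4)
R = 23875/132 (R = (-67 + (6 + (1/6)*(-16)))*(-1/11 - 1/4*11) = (-67 + (6 - 8/3))*(-1*1/11 - 11/4) = (-67 + 10/3)*(-1/11 - 11/4) = -191/3*(-125/44) = 23875/132 ≈ 180.87)
R - p(-65) = 23875/132 - (-4 - 65) = 23875/132 - 1*(-69) = 23875/132 + 69 = 32983/132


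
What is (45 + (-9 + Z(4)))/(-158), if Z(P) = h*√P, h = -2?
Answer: -16/79 ≈ -0.20253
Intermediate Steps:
Z(P) = -2*√P
(45 + (-9 + Z(4)))/(-158) = (45 + (-9 - 2*√4))/(-158) = -(45 + (-9 - 2*2))/158 = -(45 + (-9 - 4))/158 = -(45 - 13)/158 = -1/158*32 = -16/79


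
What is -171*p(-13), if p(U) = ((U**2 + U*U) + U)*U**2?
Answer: -9392175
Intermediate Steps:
p(U) = U**2*(U + 2*U**2) (p(U) = ((U**2 + U**2) + U)*U**2 = (2*U**2 + U)*U**2 = (U + 2*U**2)*U**2 = U**2*(U + 2*U**2))
-171*p(-13) = -171*(-13)**3*(1 + 2*(-13)) = -(-375687)*(1 - 26) = -(-375687)*(-25) = -171*54925 = -9392175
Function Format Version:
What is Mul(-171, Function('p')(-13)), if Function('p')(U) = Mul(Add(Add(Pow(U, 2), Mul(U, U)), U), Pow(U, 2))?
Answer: -9392175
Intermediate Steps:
Function('p')(U) = Mul(Pow(U, 2), Add(U, Mul(2, Pow(U, 2)))) (Function('p')(U) = Mul(Add(Add(Pow(U, 2), Pow(U, 2)), U), Pow(U, 2)) = Mul(Add(Mul(2, Pow(U, 2)), U), Pow(U, 2)) = Mul(Add(U, Mul(2, Pow(U, 2))), Pow(U, 2)) = Mul(Pow(U, 2), Add(U, Mul(2, Pow(U, 2)))))
Mul(-171, Function('p')(-13)) = Mul(-171, Mul(Pow(-13, 3), Add(1, Mul(2, -13)))) = Mul(-171, Mul(-2197, Add(1, -26))) = Mul(-171, Mul(-2197, -25)) = Mul(-171, 54925) = -9392175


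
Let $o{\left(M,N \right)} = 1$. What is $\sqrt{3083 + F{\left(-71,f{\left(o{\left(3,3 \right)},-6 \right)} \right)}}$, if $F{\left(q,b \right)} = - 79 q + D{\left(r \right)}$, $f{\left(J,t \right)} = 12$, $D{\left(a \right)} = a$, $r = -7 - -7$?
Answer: $2 \sqrt{2173} \approx 93.231$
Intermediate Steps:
$r = 0$ ($r = -7 + 7 = 0$)
$F{\left(q,b \right)} = - 79 q$ ($F{\left(q,b \right)} = - 79 q + 0 = - 79 q$)
$\sqrt{3083 + F{\left(-71,f{\left(o{\left(3,3 \right)},-6 \right)} \right)}} = \sqrt{3083 - -5609} = \sqrt{3083 + 5609} = \sqrt{8692} = 2 \sqrt{2173}$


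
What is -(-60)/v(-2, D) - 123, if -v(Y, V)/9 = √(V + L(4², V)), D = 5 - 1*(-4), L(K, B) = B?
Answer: -123 - 10*√2/9 ≈ -124.57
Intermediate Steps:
D = 9 (D = 5 + 4 = 9)
v(Y, V) = -9*√2*√V (v(Y, V) = -9*√(V + V) = -9*√2*√V)
-(-60)/v(-2, D) - 123 = -(-60)/((-9*√2*√9)) - 123 = -(-60)/((-9*√2*3)) - 123 = -(-60)/((-27*√2)) - 123 = -(-60)*(-√2/54) - 123 = -10*√2/9 - 123 = -123 - 10*√2/9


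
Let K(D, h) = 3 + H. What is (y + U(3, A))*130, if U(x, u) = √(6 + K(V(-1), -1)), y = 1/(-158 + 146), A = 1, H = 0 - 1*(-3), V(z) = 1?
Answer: -65/6 + 260*√3 ≈ 439.50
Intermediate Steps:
H = 3 (H = 0 + 3 = 3)
K(D, h) = 6 (K(D, h) = 3 + 3 = 6)
y = -1/12 (y = 1/(-12) = -1/12 ≈ -0.083333)
U(x, u) = 2*√3 (U(x, u) = √(6 + 6) = √12 = 2*√3)
(y + U(3, A))*130 = (-1/12 + 2*√3)*130 = -65/6 + 260*√3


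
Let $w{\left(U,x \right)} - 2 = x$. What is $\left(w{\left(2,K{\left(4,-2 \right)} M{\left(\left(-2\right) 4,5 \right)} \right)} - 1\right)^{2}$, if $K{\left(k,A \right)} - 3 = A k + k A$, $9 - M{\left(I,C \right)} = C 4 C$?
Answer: $1401856$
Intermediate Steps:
$M{\left(I,C \right)} = 9 - 4 C^{2}$ ($M{\left(I,C \right)} = 9 - C 4 C = 9 - 4 C C = 9 - 4 C^{2}$)
$K{\left(k,A \right)} = 3 + 2 A k$ ($K{\left(k,A \right)} = 3 + \left(A k + k A\right) = 3 + \left(A k + A k\right) = 3 + 2 A k$)
$w{\left(U,x \right)} = 2 + x$
$\left(w{\left(2,K{\left(4,-2 \right)} M{\left(\left(-2\right) 4,5 \right)} \right)} - 1\right)^{2} = \left(\left(2 + \left(3 + 2 \left(-2\right) 4\right) \left(9 - 4 \cdot 5^{2}\right)\right) - 1\right)^{2} = \left(\left(2 + \left(3 - 16\right) \left(9 - 100\right)\right) - 1\right)^{2} = \left(\left(2 - 13 \left(9 - 100\right)\right) - 1\right)^{2} = \left(\left(2 - -1183\right) - 1\right)^{2} = \left(\left(2 + 1183\right) - 1\right)^{2} = \left(1185 - 1\right)^{2} = 1184^{2} = 1401856$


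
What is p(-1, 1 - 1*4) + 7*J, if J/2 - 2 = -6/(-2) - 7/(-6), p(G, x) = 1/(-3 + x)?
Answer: 517/6 ≈ 86.167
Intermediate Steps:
J = 37/3 (J = 4 + 2*(-6/(-2) - 7/(-6)) = 4 + 2*(-6*(-½) - 7*(-⅙)) = 4 + 2*(3 + 7/6) = 4 + 2*(25/6) = 4 + 25/3 = 37/3 ≈ 12.333)
p(-1, 1 - 1*4) + 7*J = 1/(-3 + (1 - 1*4)) + 7*(37/3) = 1/(-3 + (1 - 4)) + 259/3 = 1/(-3 - 3) + 259/3 = 1/(-6) + 259/3 = -⅙ + 259/3 = 517/6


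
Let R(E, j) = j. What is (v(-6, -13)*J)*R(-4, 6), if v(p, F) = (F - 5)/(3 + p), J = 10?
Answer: 360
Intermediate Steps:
v(p, F) = (-5 + F)/(3 + p)
(v(-6, -13)*J)*R(-4, 6) = (((-5 - 13)/(3 - 6))*10)*6 = ((-18/(-3))*10)*6 = (-⅓*(-18)*10)*6 = (6*10)*6 = 60*6 = 360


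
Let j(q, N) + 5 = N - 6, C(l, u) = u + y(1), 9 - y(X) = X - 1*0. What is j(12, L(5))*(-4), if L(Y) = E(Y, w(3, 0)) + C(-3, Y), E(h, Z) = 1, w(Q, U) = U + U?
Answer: -12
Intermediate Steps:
y(X) = 9 - X (y(X) = 9 - (X - 1*0) = 9 - (X + 0) = 9 - X)
w(Q, U) = 2*U
C(l, u) = 8 + u (C(l, u) = u + (9 - 1*1) = u + (9 - 1) = u + 8 = 8 + u)
L(Y) = 9 + Y (L(Y) = 1 + (8 + Y) = 9 + Y)
j(q, N) = -11 + N (j(q, N) = -5 + (N - 6) = -5 + (-6 + N) = -11 + N)
j(12, L(5))*(-4) = (-11 + (9 + 5))*(-4) = (-11 + 14)*(-4) = 3*(-4) = -12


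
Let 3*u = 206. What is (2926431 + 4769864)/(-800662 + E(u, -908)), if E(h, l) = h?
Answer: -4617777/480356 ≈ -9.6132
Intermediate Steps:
u = 206/3 (u = (⅓)*206 = 206/3 ≈ 68.667)
(2926431 + 4769864)/(-800662 + E(u, -908)) = (2926431 + 4769864)/(-800662 + 206/3) = 7696295/(-2401780/3) = 7696295*(-3/2401780) = -4617777/480356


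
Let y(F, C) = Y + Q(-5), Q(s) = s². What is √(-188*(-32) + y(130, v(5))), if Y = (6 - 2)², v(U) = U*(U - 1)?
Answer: 3*√673 ≈ 77.827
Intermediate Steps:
v(U) = U*(-1 + U)
Y = 16 (Y = 4² = 16)
y(F, C) = 41 (y(F, C) = 16 + (-5)² = 16 + 25 = 41)
√(-188*(-32) + y(130, v(5))) = √(-188*(-32) + 41) = √(6016 + 41) = √6057 = 3*√673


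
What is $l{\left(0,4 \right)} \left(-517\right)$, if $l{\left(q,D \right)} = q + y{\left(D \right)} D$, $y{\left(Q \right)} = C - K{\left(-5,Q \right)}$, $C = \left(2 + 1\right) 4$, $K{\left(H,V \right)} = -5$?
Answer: $-35156$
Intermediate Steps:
$C = 12$ ($C = 3 \cdot 4 = 12$)
$y{\left(Q \right)} = 17$ ($y{\left(Q \right)} = 12 - -5 = 12 + 5 = 17$)
$l{\left(q,D \right)} = q + 17 D$
$l{\left(0,4 \right)} \left(-517\right) = \left(0 + 17 \cdot 4\right) \left(-517\right) = \left(0 + 68\right) \left(-517\right) = 68 \left(-517\right) = -35156$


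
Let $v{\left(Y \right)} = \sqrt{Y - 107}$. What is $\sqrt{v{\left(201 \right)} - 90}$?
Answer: $\sqrt{-90 + \sqrt{94}} \approx 8.9613 i$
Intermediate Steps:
$v{\left(Y \right)} = \sqrt{-107 + Y}$
$\sqrt{v{\left(201 \right)} - 90} = \sqrt{\sqrt{-107 + 201} - 90} = \sqrt{\sqrt{94} - 90} = \sqrt{-90 + \sqrt{94}}$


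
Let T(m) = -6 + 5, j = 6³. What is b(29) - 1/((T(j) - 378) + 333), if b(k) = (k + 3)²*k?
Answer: 1366017/46 ≈ 29696.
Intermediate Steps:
j = 216
T(m) = -1
b(k) = k*(3 + k)² (b(k) = (3 + k)²*k = k*(3 + k)²)
b(29) - 1/((T(j) - 378) + 333) = 29*(3 + 29)² - 1/((-1 - 378) + 333) = 29*32² - 1/(-379 + 333) = 29*1024 - 1/(-46) = 29696 - 1*(-1/46) = 29696 + 1/46 = 1366017/46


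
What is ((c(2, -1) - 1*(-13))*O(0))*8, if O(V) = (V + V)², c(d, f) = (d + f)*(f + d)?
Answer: 0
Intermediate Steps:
c(d, f) = (d + f)² (c(d, f) = (d + f)*(d + f) = (d + f)²)
O(V) = 4*V² (O(V) = (2*V)² = 4*V²)
((c(2, -1) - 1*(-13))*O(0))*8 = (((2 - 1)² - 1*(-13))*(4*0²))*8 = ((1² + 13)*(4*0))*8 = ((1 + 13)*0)*8 = (14*0)*8 = 0*8 = 0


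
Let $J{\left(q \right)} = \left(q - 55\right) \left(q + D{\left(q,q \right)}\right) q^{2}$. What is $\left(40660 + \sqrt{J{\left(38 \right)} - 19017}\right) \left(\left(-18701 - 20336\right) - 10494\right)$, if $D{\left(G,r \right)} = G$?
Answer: $-2013930460 - 49531 i \sqrt{1884665} \approx -2.0139 \cdot 10^{9} - 6.7998 \cdot 10^{7} i$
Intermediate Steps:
$J{\left(q \right)} = 2 q^{3} \left(-55 + q\right)$ ($J{\left(q \right)} = \left(q - 55\right) \left(q + q\right) q^{2} = \left(-55 + q\right) 2 q q^{2} = 2 q \left(-55 + q\right) q^{2} = 2 q^{3} \left(-55 + q\right)$)
$\left(40660 + \sqrt{J{\left(38 \right)} - 19017}\right) \left(\left(-18701 - 20336\right) - 10494\right) = \left(40660 + \sqrt{2 \cdot 38^{3} \left(-55 + 38\right) - 19017}\right) \left(\left(-18701 - 20336\right) - 10494\right) = \left(40660 + \sqrt{2 \cdot 54872 \left(-17\right) - 19017}\right) \left(-39037 - 10494\right) = \left(40660 + \sqrt{-1865648 - 19017}\right) \left(-49531\right) = \left(40660 + \sqrt{-1884665}\right) \left(-49531\right) = \left(40660 + i \sqrt{1884665}\right) \left(-49531\right) = -2013930460 - 49531 i \sqrt{1884665}$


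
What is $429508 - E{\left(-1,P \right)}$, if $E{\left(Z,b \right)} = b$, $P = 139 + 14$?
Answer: $429355$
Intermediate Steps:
$P = 153$
$429508 - E{\left(-1,P \right)} = 429508 - 153 = 429355$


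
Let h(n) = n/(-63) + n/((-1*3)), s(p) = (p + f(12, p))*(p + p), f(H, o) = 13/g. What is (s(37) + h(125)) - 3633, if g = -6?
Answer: -69236/63 ≈ -1099.0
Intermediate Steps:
f(H, o) = -13/6 (f(H, o) = 13/(-6) = 13*(-1/6) = -13/6)
s(p) = 2*p*(-13/6 + p) (s(p) = (p - 13/6)*(p + p) = (-13/6 + p)*(2*p) = 2*p*(-13/6 + p))
h(n) = -22*n/63 (h(n) = n*(-1/63) + n/(-3) = -n/63 + n*(-1/3) = -n/63 - n/3 = -22*n/63)
(s(37) + h(125)) - 3633 = ((1/3)*37*(-13 + 6*37) - 22/63*125) - 3633 = ((1/3)*37*(-13 + 222) - 2750/63) - 3633 = ((1/3)*37*209 - 2750/63) - 3633 = (7733/3 - 2750/63) - 3633 = 159643/63 - 3633 = -69236/63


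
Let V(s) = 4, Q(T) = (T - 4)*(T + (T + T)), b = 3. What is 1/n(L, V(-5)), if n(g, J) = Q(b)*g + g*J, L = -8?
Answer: 1/40 ≈ 0.025000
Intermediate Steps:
Q(T) = 3*T*(-4 + T) (Q(T) = (-4 + T)*(T + 2*T) = (-4 + T)*(3*T) = 3*T*(-4 + T))
n(g, J) = -9*g + J*g (n(g, J) = (3*3*(-4 + 3))*g + g*J = (3*3*(-1))*g + J*g = -9*g + J*g)
1/n(L, V(-5)) = 1/(-8*(-9 + 4)) = 1/(-8*(-5)) = 1/40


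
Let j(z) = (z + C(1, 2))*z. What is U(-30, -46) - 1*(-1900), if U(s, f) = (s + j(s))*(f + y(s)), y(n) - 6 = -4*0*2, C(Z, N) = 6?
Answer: -25700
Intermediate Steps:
j(z) = z*(6 + z) (j(z) = (z + 6)*z = (6 + z)*z = z*(6 + z))
y(n) = 6 (y(n) = 6 - 4*0*2 = 6 + 0*2 = 6 + 0 = 6)
U(s, f) = (6 + f)*(s + s*(6 + s)) (U(s, f) = (s + s*(6 + s))*(f + 6) = (s + s*(6 + s))*(6 + f) = (6 + f)*(s + s*(6 + s)))
U(-30, -46) - 1*(-1900) = -30*(42 - 46 + 6*(-30) - 46*(6 - 30)) - 1*(-1900) = -30*(42 - 46 - 180 - 46*(-24)) + 1900 = -30*(42 - 46 - 180 + 1104) + 1900 = -30*920 + 1900 = -27600 + 1900 = -25700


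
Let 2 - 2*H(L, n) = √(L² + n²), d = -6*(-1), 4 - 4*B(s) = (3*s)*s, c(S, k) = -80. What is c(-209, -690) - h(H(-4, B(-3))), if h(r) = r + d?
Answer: -87 + √785/8 ≈ -83.498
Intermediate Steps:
B(s) = 1 - 3*s²/4 (B(s) = 1 - 3*s*s/4 = 1 - 3*s²/4)
d = 6
H(L, n) = 1 - √(L² + n²)/2
h(r) = 6 + r (h(r) = r + 6 = 6 + r)
c(-209, -690) - h(H(-4, B(-3))) = -80 - (6 + (1 - √((-4)² + (1 - ¾*(-3)²)²)/2)) = -80 - (6 + (1 - √(16 + (1 - ¾*9)²)/2)) = -80 - (6 + (1 - √(16 + (1 - 27/4)²)/2)) = -80 - (6 + (1 - √(16 + (-23/4)²)/2)) = -80 - (6 + (1 - √(16 + 529/16)/2)) = -80 - (6 + (1 - √785/8)) = -80 - (7 - √785/8) = -80 + (-7 + √785/8) = -87 + √785/8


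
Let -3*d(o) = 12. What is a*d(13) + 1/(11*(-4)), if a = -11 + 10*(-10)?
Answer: 19535/44 ≈ 443.98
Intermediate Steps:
d(o) = -4 (d(o) = -⅓*12 = -4)
a = -111 (a = -11 - 100 = -111)
a*d(13) + 1/(11*(-4)) = -111*(-4) + 1/(11*(-4)) = 444 + 1/(-44) = 444 - 1/44 = 19535/44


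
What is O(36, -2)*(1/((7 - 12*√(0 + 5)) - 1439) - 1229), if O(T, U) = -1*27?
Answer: 8502750387/256238 - 81*√5/512476 ≈ 33183.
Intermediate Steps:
O(T, U) = -27
O(36, -2)*(1/((7 - 12*√(0 + 5)) - 1439) - 1229) = -27*(1/((7 - 12*√(0 + 5)) - 1439) - 1229) = -27*(1/((7 - 12*√5) - 1439) - 1229) = -27*(1/(-1432 - 12*√5) - 1229) = -27*(-1229 + 1/(-1432 - 12*√5)) = 33183 - 27/(-1432 - 12*√5)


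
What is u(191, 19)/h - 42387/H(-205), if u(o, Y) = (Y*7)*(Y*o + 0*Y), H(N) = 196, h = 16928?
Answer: -155731591/829472 ≈ -187.75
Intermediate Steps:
u(o, Y) = 7*o*Y**2 (u(o, Y) = (7*Y)*(Y*o + 0) = (7*Y)*(Y*o) = 7*o*Y**2)
u(191, 19)/h - 42387/H(-205) = (7*191*19**2)/16928 - 42387/196 = (7*191*361)*(1/16928) - 42387*1/196 = 482657*(1/16928) - 42387/196 = 482657/16928 - 42387/196 = -155731591/829472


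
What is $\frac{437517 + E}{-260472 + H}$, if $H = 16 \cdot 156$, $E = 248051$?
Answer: $- \frac{85696}{32247} \approx -2.6575$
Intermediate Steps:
$H = 2496$
$\frac{437517 + E}{-260472 + H} = \frac{437517 + 248051}{-260472 + 2496} = \frac{685568}{-257976} = 685568 \left(- \frac{1}{257976}\right) = - \frac{85696}{32247}$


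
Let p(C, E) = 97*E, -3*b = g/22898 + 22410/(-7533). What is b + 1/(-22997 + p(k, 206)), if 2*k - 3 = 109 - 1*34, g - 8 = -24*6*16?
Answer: 3289627513/3210242355 ≈ 1.0247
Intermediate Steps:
g = -2296 (g = 8 - 24*6*16 = 8 - 144*16 = 8 - 2304 = -2296)
b = 9822962/9582813 (b = -(-2296/22898 + 22410/(-7533))/3 = -(-2296*1/22898 + 22410*(-1/7533))/3 = -(-1148/11449 - 830/279)/3 = -1/3*(-9822962/3194271) = 9822962/9582813 ≈ 1.0251)
k = 39 (k = 3/2 + (109 - 1*34)/2 = 3/2 + (109 - 34)/2 = 3/2 + (1/2)*75 = 3/2 + 75/2 = 39)
b + 1/(-22997 + p(k, 206)) = 9822962/9582813 + 1/(-22997 + 97*206) = 9822962/9582813 + 1/(-22997 + 19982) = 9822962/9582813 + 1/(-3015) = 9822962/9582813 - 1/3015 = 3289627513/3210242355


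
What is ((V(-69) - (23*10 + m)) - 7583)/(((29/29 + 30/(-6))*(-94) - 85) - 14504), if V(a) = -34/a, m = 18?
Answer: 540305/980697 ≈ 0.55094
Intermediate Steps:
((V(-69) - (23*10 + m)) - 7583)/(((29/29 + 30/(-6))*(-94) - 85) - 14504) = ((-34/(-69) - (23*10 + 18)) - 7583)/(((29/29 + 30/(-6))*(-94) - 85) - 14504) = ((-34*(-1/69) - (230 + 18)) - 7583)/(((29*(1/29) + 30*(-1/6))*(-94) - 85) - 14504) = ((34/69 - 1*248) - 7583)/(((1 - 5)*(-94) - 85) - 14504) = ((34/69 - 248) - 7583)/((-4*(-94) - 85) - 14504) = (-17078/69 - 7583)/((376 - 85) - 14504) = -540305/(69*(291 - 14504)) = -540305/69/(-14213) = -540305/69*(-1/14213) = 540305/980697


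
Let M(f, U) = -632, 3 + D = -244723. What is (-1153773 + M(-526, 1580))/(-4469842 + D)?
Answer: 1154405/4714568 ≈ 0.24486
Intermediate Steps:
D = -244726 (D = -3 - 244723 = -244726)
(-1153773 + M(-526, 1580))/(-4469842 + D) = (-1153773 - 632)/(-4469842 - 244726) = -1154405/(-4714568) = -1154405*(-1/4714568) = 1154405/4714568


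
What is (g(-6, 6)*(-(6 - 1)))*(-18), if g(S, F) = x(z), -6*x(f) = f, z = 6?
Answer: -90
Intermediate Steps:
x(f) = -f/6
g(S, F) = -1 (g(S, F) = -1/6*6 = -1)
(g(-6, 6)*(-(6 - 1)))*(-18) = -(-1)*(6 - 1)*(-18) = -(-1)*5*(-18) = -1*(-5)*(-18) = 5*(-18) = -90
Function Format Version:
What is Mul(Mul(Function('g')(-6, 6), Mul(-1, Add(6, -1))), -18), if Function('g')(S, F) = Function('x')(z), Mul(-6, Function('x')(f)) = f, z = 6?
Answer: -90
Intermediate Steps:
Function('x')(f) = Mul(Rational(-1, 6), f)
Function('g')(S, F) = -1 (Function('g')(S, F) = Mul(Rational(-1, 6), 6) = -1)
Mul(Mul(Function('g')(-6, 6), Mul(-1, Add(6, -1))), -18) = Mul(Mul(-1, Mul(-1, Add(6, -1))), -18) = Mul(Mul(-1, Mul(-1, 5)), -18) = Mul(Mul(-1, -5), -18) = Mul(5, -18) = -90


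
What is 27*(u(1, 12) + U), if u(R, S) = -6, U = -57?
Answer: -1701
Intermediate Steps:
27*(u(1, 12) + U) = 27*(-6 - 57) = 27*(-63) = -1701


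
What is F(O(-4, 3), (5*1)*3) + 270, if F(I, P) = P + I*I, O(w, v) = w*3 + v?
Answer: 366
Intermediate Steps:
O(w, v) = v + 3*w (O(w, v) = 3*w + v = v + 3*w)
F(I, P) = P + I**2
F(O(-4, 3), (5*1)*3) + 270 = ((5*1)*3 + (3 + 3*(-4))**2) + 270 = (5*3 + (3 - 12)**2) + 270 = (15 + (-9)**2) + 270 = (15 + 81) + 270 = 96 + 270 = 366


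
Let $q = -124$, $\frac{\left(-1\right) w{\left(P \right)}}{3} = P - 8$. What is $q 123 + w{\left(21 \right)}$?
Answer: $-15291$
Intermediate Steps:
$w{\left(P \right)} = 24 - 3 P$ ($w{\left(P \right)} = - 3 \left(P - 8\right) = - 3 \left(-8 + P\right) = 24 - 3 P$)
$q 123 + w{\left(21 \right)} = \left(-124\right) 123 + \left(24 - 63\right) = -15252 + \left(24 - 63\right) = -15252 - 39 = -15291$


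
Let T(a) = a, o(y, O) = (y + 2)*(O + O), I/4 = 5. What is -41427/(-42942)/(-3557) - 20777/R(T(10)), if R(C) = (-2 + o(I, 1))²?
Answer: -528941597411/44906940036 ≈ -11.779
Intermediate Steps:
I = 20 (I = 4*5 = 20)
o(y, O) = 2*O*(2 + y) (o(y, O) = (2 + y)*(2*O) = 2*O*(2 + y))
R(C) = 1764 (R(C) = (-2 + 2*1*(2 + 20))² = (-2 + 2*1*22)² = (-2 + 44)² = 42² = 1764)
-41427/(-42942)/(-3557) - 20777/R(T(10)) = -41427/(-42942)/(-3557) - 20777/1764 = -41427*(-1/42942)*(-1/3557) - 20777*1/1764 = (13809/14314)*(-1/3557) - 20777/1764 = -13809/50914898 - 20777/1764 = -528941597411/44906940036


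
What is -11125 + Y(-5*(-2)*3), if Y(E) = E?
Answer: -11095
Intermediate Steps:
-11125 + Y(-5*(-2)*3) = -11125 - 5*(-2)*3 = -11125 + 10*3 = -11125 + 30 = -11095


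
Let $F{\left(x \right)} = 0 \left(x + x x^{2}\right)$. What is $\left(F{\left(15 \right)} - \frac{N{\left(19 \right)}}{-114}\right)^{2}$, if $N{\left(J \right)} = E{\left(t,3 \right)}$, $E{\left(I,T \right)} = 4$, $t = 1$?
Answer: $\frac{4}{3249} \approx 0.0012311$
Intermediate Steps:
$N{\left(J \right)} = 4$
$F{\left(x \right)} = 0$ ($F{\left(x \right)} = 0 \left(x + x^{3}\right) = 0$)
$\left(F{\left(15 \right)} - \frac{N{\left(19 \right)}}{-114}\right)^{2} = \left(0 - \frac{4}{-114}\right)^{2} = \left(0 - 4 \left(- \frac{1}{114}\right)\right)^{2} = \left(0 - - \frac{2}{57}\right)^{2} = \left(0 + \frac{2}{57}\right)^{2} = \left(\frac{2}{57}\right)^{2} = \frac{4}{3249}$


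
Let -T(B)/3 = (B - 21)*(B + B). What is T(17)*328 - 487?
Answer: 133337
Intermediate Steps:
T(B) = -6*B*(-21 + B) (T(B) = -3*(B - 21)*(B + B) = -3*(-21 + B)*2*B = -6*B*(-21 + B))
T(17)*328 - 487 = (6*17*(21 - 1*17))*328 - 487 = (6*17*(21 - 17))*328 - 487 = (6*17*4)*328 - 487 = 408*328 - 487 = 133824 - 487 = 133337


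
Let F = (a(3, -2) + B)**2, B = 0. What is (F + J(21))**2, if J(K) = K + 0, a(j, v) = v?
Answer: 625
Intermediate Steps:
F = 4 (F = (-2 + 0)**2 = (-2)**2 = 4)
J(K) = K
(F + J(21))**2 = (4 + 21)**2 = 25**2 = 625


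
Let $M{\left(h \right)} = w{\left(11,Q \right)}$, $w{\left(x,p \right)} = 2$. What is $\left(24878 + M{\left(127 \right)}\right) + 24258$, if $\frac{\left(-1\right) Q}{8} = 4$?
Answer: $49138$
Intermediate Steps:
$Q = -32$ ($Q = \left(-8\right) 4 = -32$)
$M{\left(h \right)} = 2$
$\left(24878 + M{\left(127 \right)}\right) + 24258 = \left(24878 + 2\right) + 24258 = 24880 + 24258 = 49138$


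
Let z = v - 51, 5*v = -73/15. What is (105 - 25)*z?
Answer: -62368/15 ≈ -4157.9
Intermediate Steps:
v = -73/75 (v = (-73/15)/5 = (-73*1/15)/5 = (⅕)*(-73/15) = -73/75 ≈ -0.97333)
z = -3898/75 (z = -73/75 - 51 = -3898/75 ≈ -51.973)
(105 - 25)*z = (105 - 25)*(-3898/75) = 80*(-3898/75) = -62368/15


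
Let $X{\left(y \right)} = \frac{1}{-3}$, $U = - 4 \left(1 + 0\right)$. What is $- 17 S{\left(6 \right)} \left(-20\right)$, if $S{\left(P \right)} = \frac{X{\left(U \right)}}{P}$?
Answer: $- \frac{170}{9} \approx -18.889$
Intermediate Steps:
$U = -4$ ($U = \left(-4\right) 1 = -4$)
$X{\left(y \right)} = - \frac{1}{3}$
$S{\left(P \right)} = - \frac{1}{3 P}$
$- 17 S{\left(6 \right)} \left(-20\right) = - 17 \left(- \frac{1}{3 \cdot 6}\right) \left(-20\right) = - 17 \left(\left(- \frac{1}{3}\right) \frac{1}{6}\right) \left(-20\right) = \left(-17\right) \left(- \frac{1}{18}\right) \left(-20\right) = \frac{17}{18} \left(-20\right) = - \frac{170}{9}$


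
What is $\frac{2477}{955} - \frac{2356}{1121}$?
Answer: $\frac{27723}{56345} \approx 0.49202$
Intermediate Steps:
$\frac{2477}{955} - \frac{2356}{1121} = 2477 \cdot \frac{1}{955} - \frac{124}{59} = \frac{2477}{955} - \frac{124}{59} = \frac{27723}{56345}$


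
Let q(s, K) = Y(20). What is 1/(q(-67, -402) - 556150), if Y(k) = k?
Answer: -1/556130 ≈ -1.7981e-6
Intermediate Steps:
q(s, K) = 20
1/(q(-67, -402) - 556150) = 1/(20 - 556150) = 1/(-556130) = -1/556130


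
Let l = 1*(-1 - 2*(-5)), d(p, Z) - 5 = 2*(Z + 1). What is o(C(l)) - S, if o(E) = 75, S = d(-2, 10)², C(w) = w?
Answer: -654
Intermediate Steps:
d(p, Z) = 7 + 2*Z (d(p, Z) = 5 + 2*(Z + 1) = 5 + 2*(1 + Z) = 5 + (2 + 2*Z) = 7 + 2*Z)
l = 9 (l = 1*(-1 + 10) = 1*9 = 9)
S = 729 (S = (7 + 2*10)² = (7 + 20)² = 27² = 729)
o(C(l)) - S = 75 - 1*729 = 75 - 729 = -654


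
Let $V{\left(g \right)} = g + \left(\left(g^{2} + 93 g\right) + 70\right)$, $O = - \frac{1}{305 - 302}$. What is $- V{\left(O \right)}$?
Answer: $- \frac{349}{9} \approx -38.778$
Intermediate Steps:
$O = - \frac{1}{3} \approx -0.33333$
$V{\left(g \right)} = 70 + g^{2} + 94 g$ ($V{\left(g \right)} = g + \left(70 + g^{2} + 93 g\right) = 70 + g^{2} + 94 g$)
$- V{\left(O \right)} = - (70 + \left(- \frac{1}{3}\right)^{2} + 94 \left(- \frac{1}{3}\right)) = - (70 + \frac{1}{9} - \frac{94}{3}) = \left(-1\right) \frac{349}{9} = - \frac{349}{9}$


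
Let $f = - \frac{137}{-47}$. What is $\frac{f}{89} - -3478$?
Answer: $\frac{14548611}{4183} \approx 3478.0$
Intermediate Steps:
$f = \frac{137}{47}$ ($f = \left(-137\right) \left(- \frac{1}{47}\right) = \frac{137}{47} \approx 2.9149$)
$\frac{f}{89} - -3478 = \frac{137}{47 \cdot 89} - -3478 = \frac{137}{47} \cdot \frac{1}{89} + 3478 = \frac{137}{4183} + 3478 = \frac{14548611}{4183}$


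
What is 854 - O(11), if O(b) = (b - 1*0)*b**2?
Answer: -477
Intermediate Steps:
O(b) = b**3 (O(b) = (b + 0)*b**2 = b*b**2 = b**3)
854 - O(11) = 854 - 1*11**3 = 854 - 1*1331 = 854 - 1331 = -477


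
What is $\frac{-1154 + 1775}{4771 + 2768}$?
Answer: $\frac{207}{2513} \approx 0.082372$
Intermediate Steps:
$\frac{-1154 + 1775}{4771 + 2768} = \frac{621}{7539} = 621 \cdot \frac{1}{7539} = \frac{207}{2513}$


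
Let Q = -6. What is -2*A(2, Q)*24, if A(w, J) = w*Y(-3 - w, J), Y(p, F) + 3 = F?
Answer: 864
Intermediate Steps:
Y(p, F) = -3 + F
A(w, J) = w*(-3 + J)
-2*A(2, Q)*24 = -4*(-3 - 6)*24 = -4*(-9)*24 = -2*(-18)*24 = 36*24 = 864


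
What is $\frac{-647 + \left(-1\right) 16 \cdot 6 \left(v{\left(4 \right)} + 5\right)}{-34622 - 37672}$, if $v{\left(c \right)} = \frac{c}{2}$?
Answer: $\frac{1319}{72294} \approx 0.018245$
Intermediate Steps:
$v{\left(c \right)} = \frac{c}{2}$ ($v{\left(c \right)} = c \frac{1}{2} = \frac{c}{2}$)
$\frac{-647 + \left(-1\right) 16 \cdot 6 \left(v{\left(4 \right)} + 5\right)}{-34622 - 37672} = \frac{-647 + \left(-1\right) 16 \cdot 6 \left(\frac{1}{2} \cdot 4 + 5\right)}{-34622 - 37672} = \frac{-647 - 16 \cdot 6 \left(2 + 5\right)}{-72294} = \left(-647 - 16 \cdot 6 \cdot 7\right) \left(- \frac{1}{72294}\right) = \left(-647 - 672\right) \left(- \frac{1}{72294}\right) = \left(-1319\right) \left(- \frac{1}{72294}\right) = \frac{1319}{72294}$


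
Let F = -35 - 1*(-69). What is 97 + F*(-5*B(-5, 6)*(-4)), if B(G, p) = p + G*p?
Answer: -16223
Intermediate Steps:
F = 34 (F = -35 + 69 = 34)
97 + F*(-5*B(-5, 6)*(-4)) = 97 + 34*(-30*(1 - 5)*(-4)) = 97 + 34*(-30*(-4)*(-4)) = 97 + 34*(-5*(-24)*(-4)) = 97 + 34*(120*(-4)) = 97 + 34*(-480) = 97 - 16320 = -16223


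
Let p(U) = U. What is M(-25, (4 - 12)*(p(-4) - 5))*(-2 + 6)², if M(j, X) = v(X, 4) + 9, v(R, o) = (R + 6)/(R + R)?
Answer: 458/3 ≈ 152.67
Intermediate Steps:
v(R, o) = (6 + R)/(2*R) (v(R, o) = (6 + R)/((2*R)) = (6 + R)*(1/(2*R)) = (6 + R)/(2*R))
M(j, X) = 9 + (6 + X)/(2*X) (M(j, X) = (6 + X)/(2*X) + 9 = 9 + (6 + X)/(2*X))
M(-25, (4 - 12)*(p(-4) - 5))*(-2 + 6)² = (19/2 + 3/(((4 - 12)*(-4 - 5))))*(-2 + 6)² = (19/2 + 3/((-8*(-9))))*4² = (19/2 + 3/72)*16 = (19/2 + 3*(1/72))*16 = (19/2 + 1/24)*16 = (229/24)*16 = 458/3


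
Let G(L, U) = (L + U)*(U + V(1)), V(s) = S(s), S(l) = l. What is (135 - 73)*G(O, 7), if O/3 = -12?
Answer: -14384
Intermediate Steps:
V(s) = s
O = -36 (O = 3*(-12) = -36)
G(L, U) = (1 + U)*(L + U) (G(L, U) = (L + U)*(U + 1) = (L + U)*(1 + U) = (1 + U)*(L + U))
(135 - 73)*G(O, 7) = (135 - 73)*(-36 + 7 + 7² - 36*7) = 62*(-36 + 7 + 49 - 252) = 62*(-232) = -14384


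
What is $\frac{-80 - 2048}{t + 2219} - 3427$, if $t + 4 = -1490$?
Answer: $- \frac{2486703}{725} \approx -3429.9$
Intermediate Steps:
$t = -1494$ ($t = -4 - 1490 = -1494$)
$\frac{-80 - 2048}{t + 2219} - 3427 = \frac{-80 - 2048}{-1494 + 2219} - 3427 = - \frac{2128}{725} - 3427 = - \frac{2486703}{725}$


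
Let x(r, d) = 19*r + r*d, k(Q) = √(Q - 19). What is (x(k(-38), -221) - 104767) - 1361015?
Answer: -1465782 - 202*I*√57 ≈ -1.4658e+6 - 1525.1*I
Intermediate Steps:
k(Q) = √(-19 + Q)
x(r, d) = 19*r + d*r
(x(k(-38), -221) - 104767) - 1361015 = (√(-19 - 38)*(19 - 221) - 104767) - 1361015 = (√(-57)*(-202) - 104767) - 1361015 = ((I*√57)*(-202) - 104767) - 1361015 = (-202*I*√57 - 104767) - 1361015 = (-104767 - 202*I*√57) - 1361015 = -1465782 - 202*I*√57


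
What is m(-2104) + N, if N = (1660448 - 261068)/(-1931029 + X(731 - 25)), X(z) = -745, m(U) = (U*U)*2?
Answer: 8551607351894/965887 ≈ 8.8536e+6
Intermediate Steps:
m(U) = 2*U² (m(U) = U²*2 = 2*U²)
N = -699690/965887 (N = (1660448 - 261068)/(-1931029 - 745) = 1399380/(-1931774) = 1399380*(-1/1931774) = -699690/965887 ≈ -0.72440)
m(-2104) + N = 2*(-2104)² - 699690/965887 = 2*4426816 - 699690/965887 = 8853632 - 699690/965887 = 8551607351894/965887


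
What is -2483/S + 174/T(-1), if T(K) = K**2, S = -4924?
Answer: 859259/4924 ≈ 174.50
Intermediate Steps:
-2483/S + 174/T(-1) = -2483/(-4924) + 174/((-1)**2) = -2483*(-1/4924) + 174/1 = 2483/4924 + 174*1 = 2483/4924 + 174 = 859259/4924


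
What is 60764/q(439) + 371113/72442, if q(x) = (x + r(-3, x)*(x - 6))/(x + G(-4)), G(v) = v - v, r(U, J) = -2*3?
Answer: -66607510485/5393182 ≈ -12350.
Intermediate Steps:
r(U, J) = -6
G(v) = 0
q(x) = (36 - 5*x)/x (q(x) = (x - 6*(x - 6))/(x + 0) = (x - 6*(-6 + x))/x = (x + (36 - 6*x))/x = (36 - 5*x)/x)
60764/q(439) + 371113/72442 = 60764/(-5 + 36/439) + 371113/72442 = 60764/(-5 + 36*(1/439)) + 371113*(1/72442) = 60764/(-5 + 36/439) + 12797/2498 = 60764/(-2159/439) + 12797/2498 = 60764*(-439/2159) + 12797/2498 = -26675396/2159 + 12797/2498 = -66607510485/5393182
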